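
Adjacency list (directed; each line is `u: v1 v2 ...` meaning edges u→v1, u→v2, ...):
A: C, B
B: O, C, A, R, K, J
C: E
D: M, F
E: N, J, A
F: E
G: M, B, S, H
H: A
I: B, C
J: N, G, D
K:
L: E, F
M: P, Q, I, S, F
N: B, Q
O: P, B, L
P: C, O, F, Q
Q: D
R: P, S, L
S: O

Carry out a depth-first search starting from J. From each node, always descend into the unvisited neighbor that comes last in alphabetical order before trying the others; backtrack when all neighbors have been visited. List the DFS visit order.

Visit J
J → N
N → Q
Q → D
D → M
M → S
S → O
O → P
P → F
F → E
E → A
A → C
A → B
B → R
R → L
B → K
M → I
J → G
G → H

J N Q D M S O P F E A C B R L K I G H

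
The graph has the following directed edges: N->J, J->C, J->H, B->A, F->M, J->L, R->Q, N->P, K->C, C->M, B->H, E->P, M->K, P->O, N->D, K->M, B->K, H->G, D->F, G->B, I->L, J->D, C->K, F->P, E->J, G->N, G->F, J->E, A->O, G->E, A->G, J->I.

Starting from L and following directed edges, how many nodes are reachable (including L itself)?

1

BFS from L visits: L
Reachable nodes: 1 of 18 total.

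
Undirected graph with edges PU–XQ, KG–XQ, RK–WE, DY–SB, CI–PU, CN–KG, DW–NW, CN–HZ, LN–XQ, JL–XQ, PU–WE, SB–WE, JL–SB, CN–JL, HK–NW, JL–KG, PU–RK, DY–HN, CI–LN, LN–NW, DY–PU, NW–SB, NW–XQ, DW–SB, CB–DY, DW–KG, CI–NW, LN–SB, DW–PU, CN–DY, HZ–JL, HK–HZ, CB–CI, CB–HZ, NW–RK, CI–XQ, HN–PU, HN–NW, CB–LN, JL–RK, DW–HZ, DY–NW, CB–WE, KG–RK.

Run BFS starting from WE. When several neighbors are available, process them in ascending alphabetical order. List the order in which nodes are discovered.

Visit WE; enqueue CB, PU, RK, SB → queue [CB, PU, RK, SB]
Visit CB; enqueue CI, DY, HZ, LN → queue [PU, RK, SB, CI, DY, HZ, LN]
Visit PU; enqueue DW, HN, XQ → queue [RK, SB, CI, DY, HZ, LN, DW, HN, XQ]
Visit RK; enqueue JL, KG, NW → queue [SB, CI, DY, HZ, LN, DW, HN, XQ, JL, KG, NW]
Visit SB → queue [CI, DY, HZ, LN, DW, HN, XQ, JL, KG, NW]
Visit CI → queue [DY, HZ, LN, DW, HN, XQ, JL, KG, NW]
Visit DY; enqueue CN → queue [HZ, LN, DW, HN, XQ, JL, KG, NW, CN]
Visit HZ; enqueue HK → queue [LN, DW, HN, XQ, JL, KG, NW, CN, HK]
Visit LN → queue [DW, HN, XQ, JL, KG, NW, CN, HK]
Visit DW → queue [HN, XQ, JL, KG, NW, CN, HK]
Visit HN → queue [XQ, JL, KG, NW, CN, HK]
Visit XQ → queue [JL, KG, NW, CN, HK]
Visit JL → queue [KG, NW, CN, HK]
Visit KG → queue [NW, CN, HK]
Visit NW → queue [CN, HK]
Visit CN → queue [HK]
Visit HK → queue []

WE, CB, PU, RK, SB, CI, DY, HZ, LN, DW, HN, XQ, JL, KG, NW, CN, HK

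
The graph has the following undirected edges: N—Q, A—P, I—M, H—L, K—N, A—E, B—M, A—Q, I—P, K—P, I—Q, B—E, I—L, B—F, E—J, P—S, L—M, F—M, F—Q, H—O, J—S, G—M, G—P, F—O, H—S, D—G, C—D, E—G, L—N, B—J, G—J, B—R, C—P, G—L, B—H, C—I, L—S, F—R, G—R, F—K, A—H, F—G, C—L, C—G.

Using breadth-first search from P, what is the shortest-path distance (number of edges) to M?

2

Level 0: P
Level 1: A, C, G, I, K, S
Level 2: D, E, F, H, J, L, M, N, Q, R
Level 3: B, O
M first appears at level 2.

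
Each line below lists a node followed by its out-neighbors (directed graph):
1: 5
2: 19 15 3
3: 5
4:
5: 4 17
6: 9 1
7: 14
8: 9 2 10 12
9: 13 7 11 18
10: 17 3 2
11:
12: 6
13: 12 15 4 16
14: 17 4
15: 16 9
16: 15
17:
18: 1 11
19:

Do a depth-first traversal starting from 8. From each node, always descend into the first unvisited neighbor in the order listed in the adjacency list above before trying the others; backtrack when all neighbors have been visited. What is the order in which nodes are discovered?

8 → 9 → 13 → 12 → 6 → 1 → 5 → 4 → 17 → 15 → 16 → 7 → 14 → 11 → 18 → 2 → 19 → 3 → 10

Visit 8
8 → 9
9 → 13
13 → 12
12 → 6
6 → 1
1 → 5
5 → 4
5 → 17
13 → 15
15 → 16
9 → 7
7 → 14
9 → 11
9 → 18
8 → 2
2 → 19
2 → 3
8 → 10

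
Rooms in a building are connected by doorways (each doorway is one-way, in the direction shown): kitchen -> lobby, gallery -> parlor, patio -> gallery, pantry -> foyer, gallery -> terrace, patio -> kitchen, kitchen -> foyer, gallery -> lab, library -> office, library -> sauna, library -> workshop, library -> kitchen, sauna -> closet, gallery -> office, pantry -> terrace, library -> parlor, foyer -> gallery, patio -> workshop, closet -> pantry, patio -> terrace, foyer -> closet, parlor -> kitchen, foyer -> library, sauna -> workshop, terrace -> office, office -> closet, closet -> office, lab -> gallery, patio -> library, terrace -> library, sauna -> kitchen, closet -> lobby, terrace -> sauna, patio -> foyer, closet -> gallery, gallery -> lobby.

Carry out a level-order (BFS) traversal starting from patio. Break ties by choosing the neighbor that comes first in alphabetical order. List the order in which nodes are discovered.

Visit patio; enqueue foyer, gallery, kitchen, library, terrace, workshop → queue [foyer, gallery, kitchen, library, terrace, workshop]
Visit foyer; enqueue closet → queue [gallery, kitchen, library, terrace, workshop, closet]
Visit gallery; enqueue lab, lobby, office, parlor → queue [kitchen, library, terrace, workshop, closet, lab, lobby, office, parlor]
Visit kitchen → queue [library, terrace, workshop, closet, lab, lobby, office, parlor]
Visit library; enqueue sauna → queue [terrace, workshop, closet, lab, lobby, office, parlor, sauna]
Visit terrace → queue [workshop, closet, lab, lobby, office, parlor, sauna]
Visit workshop → queue [closet, lab, lobby, office, parlor, sauna]
Visit closet; enqueue pantry → queue [lab, lobby, office, parlor, sauna, pantry]
Visit lab → queue [lobby, office, parlor, sauna, pantry]
Visit lobby → queue [office, parlor, sauna, pantry]
Visit office → queue [parlor, sauna, pantry]
Visit parlor → queue [sauna, pantry]
Visit sauna → queue [pantry]
Visit pantry → queue []

patio, foyer, gallery, kitchen, library, terrace, workshop, closet, lab, lobby, office, parlor, sauna, pantry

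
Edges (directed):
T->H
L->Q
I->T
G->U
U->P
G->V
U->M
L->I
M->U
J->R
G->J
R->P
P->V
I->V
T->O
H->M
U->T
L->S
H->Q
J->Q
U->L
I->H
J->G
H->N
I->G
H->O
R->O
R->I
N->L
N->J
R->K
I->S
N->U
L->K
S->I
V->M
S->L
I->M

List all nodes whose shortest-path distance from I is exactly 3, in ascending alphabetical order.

Level 0: I
Level 1: G, H, M, S, T, V
Level 2: J, L, N, O, Q, U
Level 3: K, P, R

K, P, R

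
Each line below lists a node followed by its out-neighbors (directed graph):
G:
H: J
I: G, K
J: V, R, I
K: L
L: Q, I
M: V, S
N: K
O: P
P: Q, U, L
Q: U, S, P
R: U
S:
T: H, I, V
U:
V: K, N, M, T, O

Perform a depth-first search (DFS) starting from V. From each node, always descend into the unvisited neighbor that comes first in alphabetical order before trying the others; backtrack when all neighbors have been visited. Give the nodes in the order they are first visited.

Visit V
V → K
K → L
L → I
I → G
L → Q
Q → P
P → U
Q → S
V → M
V → N
V → O
V → T
T → H
H → J
J → R

V K L I G Q P U S M N O T H J R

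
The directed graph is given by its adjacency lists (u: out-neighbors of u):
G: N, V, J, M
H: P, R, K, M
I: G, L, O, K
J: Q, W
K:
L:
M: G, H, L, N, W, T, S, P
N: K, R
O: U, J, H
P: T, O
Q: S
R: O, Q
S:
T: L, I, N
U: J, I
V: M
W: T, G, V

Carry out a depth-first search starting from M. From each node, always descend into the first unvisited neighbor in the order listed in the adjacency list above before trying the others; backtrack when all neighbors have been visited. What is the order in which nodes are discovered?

M -> G -> N -> K -> R -> O -> U -> J -> Q -> S -> W -> T -> L -> I -> V -> H -> P

Visit M
M → G
G → N
N → K
N → R
R → O
O → U
U → J
J → Q
Q → S
J → W
W → T
T → L
T → I
W → V
O → H
H → P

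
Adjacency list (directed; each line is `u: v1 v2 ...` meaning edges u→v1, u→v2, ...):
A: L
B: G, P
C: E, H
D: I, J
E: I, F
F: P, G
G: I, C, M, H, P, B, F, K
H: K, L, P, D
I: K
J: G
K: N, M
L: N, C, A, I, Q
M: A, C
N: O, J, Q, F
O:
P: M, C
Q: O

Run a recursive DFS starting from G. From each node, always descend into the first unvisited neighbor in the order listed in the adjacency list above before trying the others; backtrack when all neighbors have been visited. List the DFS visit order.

G I K N O J Q F P M A L C E H D B

Visit G
G → I
I → K
K → N
N → O
N → J
N → Q
N → F
F → P
P → M
M → A
A → L
L → C
C → E
C → H
H → D
G → B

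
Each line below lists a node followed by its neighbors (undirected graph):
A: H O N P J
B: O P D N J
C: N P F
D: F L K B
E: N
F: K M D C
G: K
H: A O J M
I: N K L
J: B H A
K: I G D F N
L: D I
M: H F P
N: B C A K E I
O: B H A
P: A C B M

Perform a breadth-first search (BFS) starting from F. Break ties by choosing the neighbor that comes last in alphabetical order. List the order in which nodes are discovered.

Visit F; enqueue M, K, D, C → queue [M, K, D, C]
Visit M; enqueue P, H → queue [K, D, C, P, H]
Visit K; enqueue N, I, G → queue [D, C, P, H, N, I, G]
Visit D; enqueue L, B → queue [C, P, H, N, I, G, L, B]
Visit C → queue [P, H, N, I, G, L, B]
Visit P; enqueue A → queue [H, N, I, G, L, B, A]
Visit H; enqueue O, J → queue [N, I, G, L, B, A, O, J]
Visit N; enqueue E → queue [I, G, L, B, A, O, J, E]
Visit I → queue [G, L, B, A, O, J, E]
Visit G → queue [L, B, A, O, J, E]
Visit L → queue [B, A, O, J, E]
Visit B → queue [A, O, J, E]
Visit A → queue [O, J, E]
Visit O → queue [J, E]
Visit J → queue [E]
Visit E → queue []

F, M, K, D, C, P, H, N, I, G, L, B, A, O, J, E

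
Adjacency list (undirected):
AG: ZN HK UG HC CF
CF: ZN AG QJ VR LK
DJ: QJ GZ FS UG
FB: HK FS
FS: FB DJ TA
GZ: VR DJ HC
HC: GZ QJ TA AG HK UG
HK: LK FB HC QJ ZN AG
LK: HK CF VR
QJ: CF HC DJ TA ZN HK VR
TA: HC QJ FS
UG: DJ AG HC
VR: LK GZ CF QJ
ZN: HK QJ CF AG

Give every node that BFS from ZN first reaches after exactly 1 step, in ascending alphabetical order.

Level 0: ZN
Level 1: AG, CF, HK, QJ
Level 2: DJ, FB, HC, LK, TA, UG, VR
Level 3: FS, GZ

AG, CF, HK, QJ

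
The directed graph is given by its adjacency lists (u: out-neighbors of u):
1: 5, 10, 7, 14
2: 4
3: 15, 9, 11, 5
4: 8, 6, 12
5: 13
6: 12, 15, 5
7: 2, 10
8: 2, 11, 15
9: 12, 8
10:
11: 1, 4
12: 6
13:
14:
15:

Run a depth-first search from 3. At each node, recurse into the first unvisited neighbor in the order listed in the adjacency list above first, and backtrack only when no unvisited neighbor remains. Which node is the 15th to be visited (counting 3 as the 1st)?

14

Visit 3
3 → 15
3 → 9
9 → 12
12 → 6
6 → 5
5 → 13
9 → 8
8 → 2
2 → 4
8 → 11
11 → 1
1 → 10
1 → 7
1 → 14

Visit order: 3, 15, 9, 12, 6, 5, 13, 8, 2, 4, 11, 1, 10, 7, 14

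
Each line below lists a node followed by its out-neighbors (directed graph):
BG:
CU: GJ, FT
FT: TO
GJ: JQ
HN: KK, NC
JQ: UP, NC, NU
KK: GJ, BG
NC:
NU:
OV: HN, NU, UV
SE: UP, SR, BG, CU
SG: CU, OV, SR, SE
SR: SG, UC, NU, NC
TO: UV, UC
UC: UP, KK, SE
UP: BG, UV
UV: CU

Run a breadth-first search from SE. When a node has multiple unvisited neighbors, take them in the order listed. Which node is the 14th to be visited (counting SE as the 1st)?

Visit SE; enqueue UP, SR, BG, CU → queue [UP, SR, BG, CU]
Visit UP; enqueue UV → queue [SR, BG, CU, UV]
Visit SR; enqueue SG, UC, NU, NC → queue [BG, CU, UV, SG, UC, NU, NC]
Visit BG → queue [CU, UV, SG, UC, NU, NC]
Visit CU; enqueue GJ, FT → queue [UV, SG, UC, NU, NC, GJ, FT]
Visit UV → queue [SG, UC, NU, NC, GJ, FT]
Visit SG; enqueue OV → queue [UC, NU, NC, GJ, FT, OV]
Visit UC; enqueue KK → queue [NU, NC, GJ, FT, OV, KK]
Visit NU → queue [NC, GJ, FT, OV, KK]
Visit NC → queue [GJ, FT, OV, KK]
Visit GJ; enqueue JQ → queue [FT, OV, KK, JQ]
Visit FT; enqueue TO → queue [OV, KK, JQ, TO]
Visit OV; enqueue HN → queue [KK, JQ, TO, HN]
Visit KK → queue [JQ, TO, HN]
Visit JQ → queue [TO, HN]
Visit TO → queue [HN]
Visit HN → queue []

Visit order: SE, UP, SR, BG, CU, UV, SG, UC, NU, NC, GJ, FT, OV, KK, JQ, TO, HN

KK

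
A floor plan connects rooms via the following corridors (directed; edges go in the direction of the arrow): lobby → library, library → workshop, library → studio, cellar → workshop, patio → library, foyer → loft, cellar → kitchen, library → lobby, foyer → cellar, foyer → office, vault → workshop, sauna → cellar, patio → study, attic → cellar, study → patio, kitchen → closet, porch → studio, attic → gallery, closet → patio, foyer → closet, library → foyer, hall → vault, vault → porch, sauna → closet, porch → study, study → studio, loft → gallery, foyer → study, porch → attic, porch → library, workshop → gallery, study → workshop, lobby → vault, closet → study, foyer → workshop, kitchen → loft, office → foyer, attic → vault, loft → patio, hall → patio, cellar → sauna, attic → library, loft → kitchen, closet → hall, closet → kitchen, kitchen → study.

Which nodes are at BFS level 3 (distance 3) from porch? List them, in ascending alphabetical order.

Level 0: porch
Level 1: attic, library, studio, study
Level 2: cellar, foyer, gallery, lobby, patio, vault, workshop
Level 3: closet, kitchen, loft, office, sauna
Level 4: hall

closet, kitchen, loft, office, sauna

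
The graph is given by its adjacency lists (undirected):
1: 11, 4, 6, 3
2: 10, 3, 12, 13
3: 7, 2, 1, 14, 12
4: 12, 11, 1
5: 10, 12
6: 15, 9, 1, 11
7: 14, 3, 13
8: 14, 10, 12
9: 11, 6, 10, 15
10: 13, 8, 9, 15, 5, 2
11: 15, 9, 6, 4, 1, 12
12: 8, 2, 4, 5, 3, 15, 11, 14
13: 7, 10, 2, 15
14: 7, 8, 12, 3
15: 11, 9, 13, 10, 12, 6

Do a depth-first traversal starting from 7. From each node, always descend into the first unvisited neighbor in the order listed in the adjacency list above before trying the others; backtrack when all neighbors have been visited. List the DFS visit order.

Visit 7
7 → 14
14 → 8
8 → 10
10 → 13
13 → 2
2 → 3
3 → 1
1 → 11
11 → 15
15 → 9
9 → 6
15 → 12
12 → 4
12 → 5

7 → 14 → 8 → 10 → 13 → 2 → 3 → 1 → 11 → 15 → 9 → 6 → 12 → 4 → 5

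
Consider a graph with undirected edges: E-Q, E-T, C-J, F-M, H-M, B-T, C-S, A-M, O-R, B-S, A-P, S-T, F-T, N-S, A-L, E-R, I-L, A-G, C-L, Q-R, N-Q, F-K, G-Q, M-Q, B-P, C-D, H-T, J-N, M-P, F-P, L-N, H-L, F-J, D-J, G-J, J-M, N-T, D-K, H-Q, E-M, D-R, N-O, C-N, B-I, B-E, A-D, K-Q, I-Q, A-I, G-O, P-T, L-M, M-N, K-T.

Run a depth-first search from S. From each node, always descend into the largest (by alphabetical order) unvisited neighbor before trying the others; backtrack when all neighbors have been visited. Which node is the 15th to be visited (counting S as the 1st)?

Visit S
S → T
T → P
P → M
M → Q
Q → R
R → O
O → N
N → L
L → I
I → B
B → E
I → A
A → G
G → J
J → F
F → K
K → D
D → C
L → H

Visit order: S, T, P, M, Q, R, O, N, L, I, B, E, A, G, J, F, K, D, C, H

J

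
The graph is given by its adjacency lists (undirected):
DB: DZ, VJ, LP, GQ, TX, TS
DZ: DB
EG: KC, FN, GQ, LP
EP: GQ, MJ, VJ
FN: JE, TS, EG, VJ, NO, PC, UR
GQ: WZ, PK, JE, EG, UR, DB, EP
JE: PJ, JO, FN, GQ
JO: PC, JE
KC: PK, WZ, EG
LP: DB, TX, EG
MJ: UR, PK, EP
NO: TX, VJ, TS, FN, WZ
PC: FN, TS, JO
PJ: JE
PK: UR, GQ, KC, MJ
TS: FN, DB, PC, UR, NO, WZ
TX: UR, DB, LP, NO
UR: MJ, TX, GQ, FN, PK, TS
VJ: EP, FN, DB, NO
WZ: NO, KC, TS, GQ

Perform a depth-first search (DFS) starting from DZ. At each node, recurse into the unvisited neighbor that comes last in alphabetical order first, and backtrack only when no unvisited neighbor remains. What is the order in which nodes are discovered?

Visit DZ
DZ → DB
DB → VJ
VJ → NO
NO → WZ
WZ → TS
TS → UR
UR → TX
TX → LP
LP → EG
EG → KC
KC → PK
PK → MJ
MJ → EP
EP → GQ
GQ → JE
JE → PJ
JE → JO
JO → PC
PC → FN

DZ, DB, VJ, NO, WZ, TS, UR, TX, LP, EG, KC, PK, MJ, EP, GQ, JE, PJ, JO, PC, FN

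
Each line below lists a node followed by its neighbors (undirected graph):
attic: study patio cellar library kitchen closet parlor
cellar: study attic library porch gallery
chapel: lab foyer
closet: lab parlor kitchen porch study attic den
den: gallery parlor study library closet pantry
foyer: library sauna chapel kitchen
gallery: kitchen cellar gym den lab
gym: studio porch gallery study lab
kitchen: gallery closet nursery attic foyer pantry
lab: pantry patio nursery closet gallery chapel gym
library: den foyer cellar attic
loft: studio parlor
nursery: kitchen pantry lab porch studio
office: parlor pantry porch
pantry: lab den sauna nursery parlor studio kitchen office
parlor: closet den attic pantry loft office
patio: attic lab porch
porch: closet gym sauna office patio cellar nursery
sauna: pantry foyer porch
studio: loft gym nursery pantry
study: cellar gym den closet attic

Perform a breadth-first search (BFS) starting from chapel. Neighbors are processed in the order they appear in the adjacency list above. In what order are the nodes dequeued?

Visit chapel; enqueue lab, foyer → queue [lab, foyer]
Visit lab; enqueue pantry, patio, nursery, closet, gallery, gym → queue [foyer, pantry, patio, nursery, closet, gallery, gym]
Visit foyer; enqueue library, sauna, kitchen → queue [pantry, patio, nursery, closet, gallery, gym, library, sauna, kitchen]
Visit pantry; enqueue den, parlor, studio, office → queue [patio, nursery, closet, gallery, gym, library, sauna, kitchen, den, parlor, studio, office]
Visit patio; enqueue attic, porch → queue [nursery, closet, gallery, gym, library, sauna, kitchen, den, parlor, studio, office, attic, porch]
Visit nursery → queue [closet, gallery, gym, library, sauna, kitchen, den, parlor, studio, office, attic, porch]
Visit closet; enqueue study → queue [gallery, gym, library, sauna, kitchen, den, parlor, studio, office, attic, porch, study]
Visit gallery; enqueue cellar → queue [gym, library, sauna, kitchen, den, parlor, studio, office, attic, porch, study, cellar]
Visit gym → queue [library, sauna, kitchen, den, parlor, studio, office, attic, porch, study, cellar]
Visit library → queue [sauna, kitchen, den, parlor, studio, office, attic, porch, study, cellar]
Visit sauna → queue [kitchen, den, parlor, studio, office, attic, porch, study, cellar]
Visit kitchen → queue [den, parlor, studio, office, attic, porch, study, cellar]
Visit den → queue [parlor, studio, office, attic, porch, study, cellar]
Visit parlor; enqueue loft → queue [studio, office, attic, porch, study, cellar, loft]
Visit studio → queue [office, attic, porch, study, cellar, loft]
Visit office → queue [attic, porch, study, cellar, loft]
Visit attic → queue [porch, study, cellar, loft]
Visit porch → queue [study, cellar, loft]
Visit study → queue [cellar, loft]
Visit cellar → queue [loft]
Visit loft → queue []

chapel, lab, foyer, pantry, patio, nursery, closet, gallery, gym, library, sauna, kitchen, den, parlor, studio, office, attic, porch, study, cellar, loft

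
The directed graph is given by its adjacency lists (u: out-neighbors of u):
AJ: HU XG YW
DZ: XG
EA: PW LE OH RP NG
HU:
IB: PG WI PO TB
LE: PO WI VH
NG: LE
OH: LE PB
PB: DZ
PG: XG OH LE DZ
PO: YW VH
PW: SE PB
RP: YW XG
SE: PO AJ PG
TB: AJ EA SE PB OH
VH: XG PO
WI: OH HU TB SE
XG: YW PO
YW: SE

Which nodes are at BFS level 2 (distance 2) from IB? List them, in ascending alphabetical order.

Level 0: IB
Level 1: PG, PO, TB, WI
Level 2: AJ, DZ, EA, HU, LE, OH, PB, SE, VH, XG, YW
Level 3: NG, PW, RP

AJ, DZ, EA, HU, LE, OH, PB, SE, VH, XG, YW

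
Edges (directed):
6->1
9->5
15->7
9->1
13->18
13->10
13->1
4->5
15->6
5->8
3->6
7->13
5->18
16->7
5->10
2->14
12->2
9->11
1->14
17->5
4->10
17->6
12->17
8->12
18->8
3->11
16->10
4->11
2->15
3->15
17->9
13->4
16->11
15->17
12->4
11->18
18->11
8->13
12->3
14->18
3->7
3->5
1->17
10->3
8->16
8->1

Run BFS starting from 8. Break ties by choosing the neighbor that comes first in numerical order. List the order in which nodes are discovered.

8, 1, 12, 13, 16, 14, 17, 2, 3, 4, 10, 18, 7, 11, 5, 6, 9, 15

Visit 8; enqueue 1, 12, 13, 16 → queue [1, 12, 13, 16]
Visit 1; enqueue 14, 17 → queue [12, 13, 16, 14, 17]
Visit 12; enqueue 2, 3, 4 → queue [13, 16, 14, 17, 2, 3, 4]
Visit 13; enqueue 10, 18 → queue [16, 14, 17, 2, 3, 4, 10, 18]
Visit 16; enqueue 7, 11 → queue [14, 17, 2, 3, 4, 10, 18, 7, 11]
Visit 14 → queue [17, 2, 3, 4, 10, 18, 7, 11]
Visit 17; enqueue 5, 6, 9 → queue [2, 3, 4, 10, 18, 7, 11, 5, 6, 9]
Visit 2; enqueue 15 → queue [3, 4, 10, 18, 7, 11, 5, 6, 9, 15]
Visit 3 → queue [4, 10, 18, 7, 11, 5, 6, 9, 15]
Visit 4 → queue [10, 18, 7, 11, 5, 6, 9, 15]
Visit 10 → queue [18, 7, 11, 5, 6, 9, 15]
Visit 18 → queue [7, 11, 5, 6, 9, 15]
Visit 7 → queue [11, 5, 6, 9, 15]
Visit 11 → queue [5, 6, 9, 15]
Visit 5 → queue [6, 9, 15]
Visit 6 → queue [9, 15]
Visit 9 → queue [15]
Visit 15 → queue []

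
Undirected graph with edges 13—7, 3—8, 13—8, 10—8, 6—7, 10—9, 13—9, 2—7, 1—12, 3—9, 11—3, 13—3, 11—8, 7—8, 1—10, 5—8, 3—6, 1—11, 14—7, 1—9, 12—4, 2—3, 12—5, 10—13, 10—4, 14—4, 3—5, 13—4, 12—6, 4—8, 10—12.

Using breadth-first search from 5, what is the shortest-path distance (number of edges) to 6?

2

Level 0: 5
Level 1: 3, 8, 12
Level 2: 1, 2, 4, 6, 7, 9, 10, 11, 13
Level 3: 14
6 first appears at level 2.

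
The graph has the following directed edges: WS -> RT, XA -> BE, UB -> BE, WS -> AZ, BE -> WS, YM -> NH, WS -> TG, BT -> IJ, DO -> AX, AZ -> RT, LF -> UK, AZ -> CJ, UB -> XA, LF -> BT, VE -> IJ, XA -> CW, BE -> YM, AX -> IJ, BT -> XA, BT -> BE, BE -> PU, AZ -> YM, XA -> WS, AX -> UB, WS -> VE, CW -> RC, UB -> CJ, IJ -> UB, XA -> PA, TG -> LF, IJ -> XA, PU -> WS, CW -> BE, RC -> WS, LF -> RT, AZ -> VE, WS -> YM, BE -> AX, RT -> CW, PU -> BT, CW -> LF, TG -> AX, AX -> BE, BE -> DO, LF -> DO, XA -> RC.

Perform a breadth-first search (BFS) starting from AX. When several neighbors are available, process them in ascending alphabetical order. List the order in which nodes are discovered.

AX BE IJ UB DO PU WS YM XA CJ BT AZ RT TG VE NH CW PA RC LF UK

Visit AX; enqueue BE, IJ, UB → queue [BE, IJ, UB]
Visit BE; enqueue DO, PU, WS, YM → queue [IJ, UB, DO, PU, WS, YM]
Visit IJ; enqueue XA → queue [UB, DO, PU, WS, YM, XA]
Visit UB; enqueue CJ → queue [DO, PU, WS, YM, XA, CJ]
Visit DO → queue [PU, WS, YM, XA, CJ]
Visit PU; enqueue BT → queue [WS, YM, XA, CJ, BT]
Visit WS; enqueue AZ, RT, TG, VE → queue [YM, XA, CJ, BT, AZ, RT, TG, VE]
Visit YM; enqueue NH → queue [XA, CJ, BT, AZ, RT, TG, VE, NH]
Visit XA; enqueue CW, PA, RC → queue [CJ, BT, AZ, RT, TG, VE, NH, CW, PA, RC]
Visit CJ → queue [BT, AZ, RT, TG, VE, NH, CW, PA, RC]
Visit BT → queue [AZ, RT, TG, VE, NH, CW, PA, RC]
Visit AZ → queue [RT, TG, VE, NH, CW, PA, RC]
Visit RT → queue [TG, VE, NH, CW, PA, RC]
Visit TG; enqueue LF → queue [VE, NH, CW, PA, RC, LF]
Visit VE → queue [NH, CW, PA, RC, LF]
Visit NH → queue [CW, PA, RC, LF]
Visit CW → queue [PA, RC, LF]
Visit PA → queue [RC, LF]
Visit RC → queue [LF]
Visit LF; enqueue UK → queue [UK]
Visit UK → queue []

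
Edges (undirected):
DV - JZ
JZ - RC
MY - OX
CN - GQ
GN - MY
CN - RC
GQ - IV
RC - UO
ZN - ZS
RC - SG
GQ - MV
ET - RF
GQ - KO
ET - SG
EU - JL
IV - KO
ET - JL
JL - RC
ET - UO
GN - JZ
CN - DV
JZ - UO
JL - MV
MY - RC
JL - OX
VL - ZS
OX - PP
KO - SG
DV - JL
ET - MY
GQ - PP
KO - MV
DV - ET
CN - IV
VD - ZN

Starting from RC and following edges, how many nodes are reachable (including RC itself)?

18

BFS from RC visits: RC, CN, JL, JZ, MY, SG, UO, DV, GQ, IV, ET, EU, MV, OX, GN, KO, PP, RF
Reachable nodes: 18 of 22 total.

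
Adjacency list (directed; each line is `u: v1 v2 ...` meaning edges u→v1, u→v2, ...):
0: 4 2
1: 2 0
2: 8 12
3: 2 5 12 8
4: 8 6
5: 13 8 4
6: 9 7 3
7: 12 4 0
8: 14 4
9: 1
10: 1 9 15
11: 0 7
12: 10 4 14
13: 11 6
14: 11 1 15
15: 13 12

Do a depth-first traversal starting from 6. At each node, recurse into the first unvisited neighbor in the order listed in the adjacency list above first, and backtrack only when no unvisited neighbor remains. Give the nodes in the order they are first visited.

Visit 6
6 → 9
9 → 1
1 → 2
2 → 8
8 → 14
14 → 11
11 → 0
0 → 4
11 → 7
7 → 12
12 → 10
10 → 15
15 → 13
6 → 3
3 → 5

6 → 9 → 1 → 2 → 8 → 14 → 11 → 0 → 4 → 7 → 12 → 10 → 15 → 13 → 3 → 5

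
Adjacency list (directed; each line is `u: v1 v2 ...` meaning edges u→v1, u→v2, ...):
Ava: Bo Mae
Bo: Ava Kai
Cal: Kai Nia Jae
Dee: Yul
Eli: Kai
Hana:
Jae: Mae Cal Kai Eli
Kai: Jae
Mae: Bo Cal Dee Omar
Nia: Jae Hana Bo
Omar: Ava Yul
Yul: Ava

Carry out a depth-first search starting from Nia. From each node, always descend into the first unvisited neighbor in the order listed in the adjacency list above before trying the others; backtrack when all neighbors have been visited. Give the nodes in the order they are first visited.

Nia -> Jae -> Mae -> Bo -> Ava -> Kai -> Cal -> Dee -> Yul -> Omar -> Eli -> Hana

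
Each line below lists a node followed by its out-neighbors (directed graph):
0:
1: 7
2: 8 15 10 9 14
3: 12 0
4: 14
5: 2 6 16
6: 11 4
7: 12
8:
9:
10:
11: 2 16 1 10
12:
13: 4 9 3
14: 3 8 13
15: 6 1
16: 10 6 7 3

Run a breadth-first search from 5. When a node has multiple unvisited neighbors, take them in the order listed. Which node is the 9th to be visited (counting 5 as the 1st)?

14

Visit 5; enqueue 2, 6, 16 → queue [2, 6, 16]
Visit 2; enqueue 8, 15, 10, 9, 14 → queue [6, 16, 8, 15, 10, 9, 14]
Visit 6; enqueue 11, 4 → queue [16, 8, 15, 10, 9, 14, 11, 4]
Visit 16; enqueue 7, 3 → queue [8, 15, 10, 9, 14, 11, 4, 7, 3]
Visit 8 → queue [15, 10, 9, 14, 11, 4, 7, 3]
Visit 15; enqueue 1 → queue [10, 9, 14, 11, 4, 7, 3, 1]
Visit 10 → queue [9, 14, 11, 4, 7, 3, 1]
Visit 9 → queue [14, 11, 4, 7, 3, 1]
Visit 14; enqueue 13 → queue [11, 4, 7, 3, 1, 13]
Visit 11 → queue [4, 7, 3, 1, 13]
Visit 4 → queue [7, 3, 1, 13]
Visit 7; enqueue 12 → queue [3, 1, 13, 12]
Visit 3; enqueue 0 → queue [1, 13, 12, 0]
Visit 1 → queue [13, 12, 0]
Visit 13 → queue [12, 0]
Visit 12 → queue [0]
Visit 0 → queue []

Visit order: 5, 2, 6, 16, 8, 15, 10, 9, 14, 11, 4, 7, 3, 1, 13, 12, 0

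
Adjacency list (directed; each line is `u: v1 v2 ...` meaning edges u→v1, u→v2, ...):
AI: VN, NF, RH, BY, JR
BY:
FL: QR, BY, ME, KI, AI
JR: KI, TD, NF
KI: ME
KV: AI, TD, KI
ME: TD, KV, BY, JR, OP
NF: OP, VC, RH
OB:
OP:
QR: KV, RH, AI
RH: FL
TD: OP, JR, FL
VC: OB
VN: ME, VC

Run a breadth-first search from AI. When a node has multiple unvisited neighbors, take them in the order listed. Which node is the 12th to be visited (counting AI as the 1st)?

TD

Visit AI; enqueue VN, NF, RH, BY, JR → queue [VN, NF, RH, BY, JR]
Visit VN; enqueue ME, VC → queue [NF, RH, BY, JR, ME, VC]
Visit NF; enqueue OP → queue [RH, BY, JR, ME, VC, OP]
Visit RH; enqueue FL → queue [BY, JR, ME, VC, OP, FL]
Visit BY → queue [JR, ME, VC, OP, FL]
Visit JR; enqueue KI, TD → queue [ME, VC, OP, FL, KI, TD]
Visit ME; enqueue KV → queue [VC, OP, FL, KI, TD, KV]
Visit VC; enqueue OB → queue [OP, FL, KI, TD, KV, OB]
Visit OP → queue [FL, KI, TD, KV, OB]
Visit FL; enqueue QR → queue [KI, TD, KV, OB, QR]
Visit KI → queue [TD, KV, OB, QR]
Visit TD → queue [KV, OB, QR]
Visit KV → queue [OB, QR]
Visit OB → queue [QR]
Visit QR → queue []

Visit order: AI, VN, NF, RH, BY, JR, ME, VC, OP, FL, KI, TD, KV, OB, QR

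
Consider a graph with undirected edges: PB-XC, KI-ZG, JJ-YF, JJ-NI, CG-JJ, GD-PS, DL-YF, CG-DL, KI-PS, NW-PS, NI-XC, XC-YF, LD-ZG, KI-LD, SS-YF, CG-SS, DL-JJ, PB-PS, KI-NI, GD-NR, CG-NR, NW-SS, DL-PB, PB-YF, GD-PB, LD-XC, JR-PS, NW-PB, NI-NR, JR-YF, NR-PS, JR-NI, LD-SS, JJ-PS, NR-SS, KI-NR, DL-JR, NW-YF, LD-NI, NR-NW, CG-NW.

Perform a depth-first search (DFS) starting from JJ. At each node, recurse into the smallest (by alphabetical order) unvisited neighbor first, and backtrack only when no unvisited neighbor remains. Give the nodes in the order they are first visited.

Visit JJ
JJ → CG
CG → DL
DL → JR
JR → NI
NI → KI
KI → LD
LD → SS
SS → NR
NR → GD
GD → PB
PB → NW
NW → PS
NW → YF
YF → XC
LD → ZG

JJ, CG, DL, JR, NI, KI, LD, SS, NR, GD, PB, NW, PS, YF, XC, ZG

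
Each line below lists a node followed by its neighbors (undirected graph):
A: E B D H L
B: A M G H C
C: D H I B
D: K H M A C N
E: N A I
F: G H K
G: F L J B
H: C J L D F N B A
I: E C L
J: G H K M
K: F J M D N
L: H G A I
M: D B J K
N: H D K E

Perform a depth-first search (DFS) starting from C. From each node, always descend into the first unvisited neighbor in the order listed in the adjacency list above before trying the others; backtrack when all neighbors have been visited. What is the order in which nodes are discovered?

Visit C
C → D
D → K
K → F
F → G
G → L
L → H
H → J
J → M
M → B
B → A
A → E
E → N
E → I

C, D, K, F, G, L, H, J, M, B, A, E, N, I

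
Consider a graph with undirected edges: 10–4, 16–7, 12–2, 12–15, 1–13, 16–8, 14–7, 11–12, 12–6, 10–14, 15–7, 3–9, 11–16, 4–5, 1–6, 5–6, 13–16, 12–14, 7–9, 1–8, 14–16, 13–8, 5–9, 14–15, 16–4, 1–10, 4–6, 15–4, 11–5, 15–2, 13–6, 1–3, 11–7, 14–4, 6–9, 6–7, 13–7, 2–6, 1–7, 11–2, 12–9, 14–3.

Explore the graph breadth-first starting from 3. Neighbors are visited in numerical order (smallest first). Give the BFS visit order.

3 -> 1 -> 9 -> 14 -> 6 -> 7 -> 8 -> 10 -> 13 -> 5 -> 12 -> 4 -> 15 -> 16 -> 2 -> 11

Visit 3; enqueue 1, 9, 14 → queue [1, 9, 14]
Visit 1; enqueue 6, 7, 8, 10, 13 → queue [9, 14, 6, 7, 8, 10, 13]
Visit 9; enqueue 5, 12 → queue [14, 6, 7, 8, 10, 13, 5, 12]
Visit 14; enqueue 4, 15, 16 → queue [6, 7, 8, 10, 13, 5, 12, 4, 15, 16]
Visit 6; enqueue 2 → queue [7, 8, 10, 13, 5, 12, 4, 15, 16, 2]
Visit 7; enqueue 11 → queue [8, 10, 13, 5, 12, 4, 15, 16, 2, 11]
Visit 8 → queue [10, 13, 5, 12, 4, 15, 16, 2, 11]
Visit 10 → queue [13, 5, 12, 4, 15, 16, 2, 11]
Visit 13 → queue [5, 12, 4, 15, 16, 2, 11]
Visit 5 → queue [12, 4, 15, 16, 2, 11]
Visit 12 → queue [4, 15, 16, 2, 11]
Visit 4 → queue [15, 16, 2, 11]
Visit 15 → queue [16, 2, 11]
Visit 16 → queue [2, 11]
Visit 2 → queue [11]
Visit 11 → queue []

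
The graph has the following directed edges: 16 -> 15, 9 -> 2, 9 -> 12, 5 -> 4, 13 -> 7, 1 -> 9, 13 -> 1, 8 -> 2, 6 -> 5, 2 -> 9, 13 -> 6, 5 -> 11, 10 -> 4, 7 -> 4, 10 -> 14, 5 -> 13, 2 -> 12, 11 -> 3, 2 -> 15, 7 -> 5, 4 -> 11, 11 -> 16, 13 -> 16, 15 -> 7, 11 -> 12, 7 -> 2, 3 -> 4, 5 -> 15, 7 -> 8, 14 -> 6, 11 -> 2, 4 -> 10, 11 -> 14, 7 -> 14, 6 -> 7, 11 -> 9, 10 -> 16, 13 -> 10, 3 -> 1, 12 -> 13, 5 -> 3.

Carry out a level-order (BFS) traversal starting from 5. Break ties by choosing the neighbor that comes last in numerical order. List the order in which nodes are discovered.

Visit 5; enqueue 15, 13, 11, 4, 3 → queue [15, 13, 11, 4, 3]
Visit 15; enqueue 7 → queue [13, 11, 4, 3, 7]
Visit 13; enqueue 16, 10, 6, 1 → queue [11, 4, 3, 7, 16, 10, 6, 1]
Visit 11; enqueue 14, 12, 9, 2 → queue [4, 3, 7, 16, 10, 6, 1, 14, 12, 9, 2]
Visit 4 → queue [3, 7, 16, 10, 6, 1, 14, 12, 9, 2]
Visit 3 → queue [7, 16, 10, 6, 1, 14, 12, 9, 2]
Visit 7; enqueue 8 → queue [16, 10, 6, 1, 14, 12, 9, 2, 8]
Visit 16 → queue [10, 6, 1, 14, 12, 9, 2, 8]
Visit 10 → queue [6, 1, 14, 12, 9, 2, 8]
Visit 6 → queue [1, 14, 12, 9, 2, 8]
Visit 1 → queue [14, 12, 9, 2, 8]
Visit 14 → queue [12, 9, 2, 8]
Visit 12 → queue [9, 2, 8]
Visit 9 → queue [2, 8]
Visit 2 → queue [8]
Visit 8 → queue []

5, 15, 13, 11, 4, 3, 7, 16, 10, 6, 1, 14, 12, 9, 2, 8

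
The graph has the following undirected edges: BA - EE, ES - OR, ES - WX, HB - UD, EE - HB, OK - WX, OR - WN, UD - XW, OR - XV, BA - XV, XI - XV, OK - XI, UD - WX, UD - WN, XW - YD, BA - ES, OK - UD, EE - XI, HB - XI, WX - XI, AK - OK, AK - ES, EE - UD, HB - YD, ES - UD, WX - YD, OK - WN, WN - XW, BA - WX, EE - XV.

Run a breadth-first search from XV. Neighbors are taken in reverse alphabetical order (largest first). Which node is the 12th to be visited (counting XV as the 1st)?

Visit XV; enqueue XI, OR, EE, BA → queue [XI, OR, EE, BA]
Visit XI; enqueue WX, OK, HB → queue [OR, EE, BA, WX, OK, HB]
Visit OR; enqueue WN, ES → queue [EE, BA, WX, OK, HB, WN, ES]
Visit EE; enqueue UD → queue [BA, WX, OK, HB, WN, ES, UD]
Visit BA → queue [WX, OK, HB, WN, ES, UD]
Visit WX; enqueue YD → queue [OK, HB, WN, ES, UD, YD]
Visit OK; enqueue AK → queue [HB, WN, ES, UD, YD, AK]
Visit HB → queue [WN, ES, UD, YD, AK]
Visit WN; enqueue XW → queue [ES, UD, YD, AK, XW]
Visit ES → queue [UD, YD, AK, XW]
Visit UD → queue [YD, AK, XW]
Visit YD → queue [AK, XW]
Visit AK → queue [XW]
Visit XW → queue []

Visit order: XV, XI, OR, EE, BA, WX, OK, HB, WN, ES, UD, YD, AK, XW

YD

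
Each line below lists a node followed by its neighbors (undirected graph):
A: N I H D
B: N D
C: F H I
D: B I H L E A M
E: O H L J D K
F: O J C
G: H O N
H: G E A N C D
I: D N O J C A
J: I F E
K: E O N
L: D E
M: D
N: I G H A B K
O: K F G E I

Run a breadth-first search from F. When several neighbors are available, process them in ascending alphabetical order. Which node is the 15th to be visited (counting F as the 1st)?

Visit F; enqueue C, J, O → queue [C, J, O]
Visit C; enqueue H, I → queue [J, O, H, I]
Visit J; enqueue E → queue [O, H, I, E]
Visit O; enqueue G, K → queue [H, I, E, G, K]
Visit H; enqueue A, D, N → queue [I, E, G, K, A, D, N]
Visit I → queue [E, G, K, A, D, N]
Visit E; enqueue L → queue [G, K, A, D, N, L]
Visit G → queue [K, A, D, N, L]
Visit K → queue [A, D, N, L]
Visit A → queue [D, N, L]
Visit D; enqueue B, M → queue [N, L, B, M]
Visit N → queue [L, B, M]
Visit L → queue [B, M]
Visit B → queue [M]
Visit M → queue []

Visit order: F, C, J, O, H, I, E, G, K, A, D, N, L, B, M

M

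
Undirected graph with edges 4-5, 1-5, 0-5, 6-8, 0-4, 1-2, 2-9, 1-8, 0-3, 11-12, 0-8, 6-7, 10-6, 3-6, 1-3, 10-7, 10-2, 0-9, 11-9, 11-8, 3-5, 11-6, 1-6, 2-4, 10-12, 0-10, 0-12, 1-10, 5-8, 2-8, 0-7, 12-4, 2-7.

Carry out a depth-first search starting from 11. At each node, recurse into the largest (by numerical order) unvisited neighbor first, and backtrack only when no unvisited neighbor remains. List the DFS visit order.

Visit 11
11 → 12
12 → 10
10 → 7
7 → 6
6 → 8
8 → 5
5 → 4
4 → 2
2 → 9
9 → 0
0 → 3
3 → 1

11, 12, 10, 7, 6, 8, 5, 4, 2, 9, 0, 3, 1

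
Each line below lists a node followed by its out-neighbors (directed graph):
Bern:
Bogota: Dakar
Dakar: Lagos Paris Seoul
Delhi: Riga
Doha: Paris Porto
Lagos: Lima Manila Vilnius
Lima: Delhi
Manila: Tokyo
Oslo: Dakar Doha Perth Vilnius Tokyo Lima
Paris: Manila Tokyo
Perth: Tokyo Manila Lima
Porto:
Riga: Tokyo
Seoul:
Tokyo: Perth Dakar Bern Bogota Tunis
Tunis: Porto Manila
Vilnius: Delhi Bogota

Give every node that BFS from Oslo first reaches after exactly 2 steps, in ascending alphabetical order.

Bern, Bogota, Delhi, Lagos, Manila, Paris, Porto, Seoul, Tunis

Level 0: Oslo
Level 1: Dakar, Doha, Lima, Perth, Tokyo, Vilnius
Level 2: Bern, Bogota, Delhi, Lagos, Manila, Paris, Porto, Seoul, Tunis
Level 3: Riga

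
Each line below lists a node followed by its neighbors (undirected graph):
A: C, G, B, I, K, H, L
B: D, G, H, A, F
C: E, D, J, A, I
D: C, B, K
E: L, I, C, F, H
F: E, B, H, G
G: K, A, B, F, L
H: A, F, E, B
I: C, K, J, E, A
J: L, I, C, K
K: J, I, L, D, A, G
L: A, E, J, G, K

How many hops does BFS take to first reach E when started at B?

2

Level 0: B
Level 1: A, D, F, G, H
Level 2: C, E, I, K, L
Level 3: J
E first appears at level 2.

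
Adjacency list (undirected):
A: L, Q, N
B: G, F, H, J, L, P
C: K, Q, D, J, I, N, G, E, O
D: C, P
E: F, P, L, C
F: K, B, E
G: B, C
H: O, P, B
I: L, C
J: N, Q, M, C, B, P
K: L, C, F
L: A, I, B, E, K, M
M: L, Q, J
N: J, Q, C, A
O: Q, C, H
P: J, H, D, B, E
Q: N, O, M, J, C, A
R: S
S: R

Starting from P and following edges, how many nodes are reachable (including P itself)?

BFS from P visits: P, J, H, D, B, E, N, Q, M, C, O, G, F, L, A, K, I
Reachable nodes: 17 of 19 total.

17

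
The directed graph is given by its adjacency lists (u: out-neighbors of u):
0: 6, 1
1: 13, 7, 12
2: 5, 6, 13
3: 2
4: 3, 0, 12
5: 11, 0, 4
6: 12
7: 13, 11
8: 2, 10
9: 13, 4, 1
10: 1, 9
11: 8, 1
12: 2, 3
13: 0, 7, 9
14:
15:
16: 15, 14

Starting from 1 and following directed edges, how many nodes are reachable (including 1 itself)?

14

BFS from 1 visits: 1, 7, 12, 13, 11, 2, 3, 0, 9, 8, 5, 6, 4, 10
Reachable nodes: 14 of 17 total.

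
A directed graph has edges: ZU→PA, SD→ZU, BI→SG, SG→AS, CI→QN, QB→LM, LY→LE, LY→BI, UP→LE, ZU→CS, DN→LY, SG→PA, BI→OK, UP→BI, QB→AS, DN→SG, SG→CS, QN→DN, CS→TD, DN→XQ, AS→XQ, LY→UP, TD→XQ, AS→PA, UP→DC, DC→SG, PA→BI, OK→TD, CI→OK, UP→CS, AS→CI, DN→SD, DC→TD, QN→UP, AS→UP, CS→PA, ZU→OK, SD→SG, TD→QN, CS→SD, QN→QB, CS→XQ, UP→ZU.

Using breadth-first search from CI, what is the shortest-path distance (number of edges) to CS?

Level 0: CI
Level 1: OK, QN
Level 2: DN, QB, TD, UP
Level 3: AS, BI, CS, DC, LE, LM, LY, SD, SG, XQ, ZU
Level 4: PA
CS first appears at level 3.

3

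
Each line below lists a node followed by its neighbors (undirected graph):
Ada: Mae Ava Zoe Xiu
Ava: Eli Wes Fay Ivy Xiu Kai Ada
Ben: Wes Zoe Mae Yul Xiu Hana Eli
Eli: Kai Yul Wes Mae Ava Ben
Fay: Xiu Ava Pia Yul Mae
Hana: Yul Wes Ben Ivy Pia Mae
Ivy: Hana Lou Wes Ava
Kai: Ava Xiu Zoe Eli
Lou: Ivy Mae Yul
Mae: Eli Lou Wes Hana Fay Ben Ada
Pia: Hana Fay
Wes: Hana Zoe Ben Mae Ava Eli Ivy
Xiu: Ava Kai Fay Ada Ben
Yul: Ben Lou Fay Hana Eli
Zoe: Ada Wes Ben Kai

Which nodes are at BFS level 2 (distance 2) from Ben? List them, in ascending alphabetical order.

Ada, Ava, Fay, Ivy, Kai, Lou, Pia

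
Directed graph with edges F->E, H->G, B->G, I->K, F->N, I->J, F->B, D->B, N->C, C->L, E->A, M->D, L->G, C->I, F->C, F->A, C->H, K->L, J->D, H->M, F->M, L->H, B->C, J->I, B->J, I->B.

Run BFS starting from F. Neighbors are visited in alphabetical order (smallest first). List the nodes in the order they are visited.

Visit F; enqueue A, B, C, E, M, N → queue [A, B, C, E, M, N]
Visit A → queue [B, C, E, M, N]
Visit B; enqueue G, J → queue [C, E, M, N, G, J]
Visit C; enqueue H, I, L → queue [E, M, N, G, J, H, I, L]
Visit E → queue [M, N, G, J, H, I, L]
Visit M; enqueue D → queue [N, G, J, H, I, L, D]
Visit N → queue [G, J, H, I, L, D]
Visit G → queue [J, H, I, L, D]
Visit J → queue [H, I, L, D]
Visit H → queue [I, L, D]
Visit I; enqueue K → queue [L, D, K]
Visit L → queue [D, K]
Visit D → queue [K]
Visit K → queue []

F -> A -> B -> C -> E -> M -> N -> G -> J -> H -> I -> L -> D -> K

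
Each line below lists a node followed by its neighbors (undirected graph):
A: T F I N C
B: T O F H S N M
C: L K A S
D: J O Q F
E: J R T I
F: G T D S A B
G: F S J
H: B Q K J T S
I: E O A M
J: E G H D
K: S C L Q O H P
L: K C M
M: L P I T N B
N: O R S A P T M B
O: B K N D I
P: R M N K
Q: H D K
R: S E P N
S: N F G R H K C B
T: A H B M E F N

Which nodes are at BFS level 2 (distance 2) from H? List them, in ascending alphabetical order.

Level 0: H
Level 1: B, J, K, Q, S, T
Level 2: A, C, D, E, F, G, L, M, N, O, P, R
Level 3: I

A, C, D, E, F, G, L, M, N, O, P, R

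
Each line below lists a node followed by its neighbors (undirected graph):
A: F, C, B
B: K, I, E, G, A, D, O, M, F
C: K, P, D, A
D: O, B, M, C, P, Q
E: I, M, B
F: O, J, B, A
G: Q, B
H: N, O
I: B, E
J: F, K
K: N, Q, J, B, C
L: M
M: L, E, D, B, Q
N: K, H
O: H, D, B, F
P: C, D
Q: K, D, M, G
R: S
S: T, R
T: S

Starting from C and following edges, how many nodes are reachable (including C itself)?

BFS from C visits: C, A, D, K, P, B, F, M, O, Q, J, N, E, G, I, L, H
Reachable nodes: 17 of 20 total.

17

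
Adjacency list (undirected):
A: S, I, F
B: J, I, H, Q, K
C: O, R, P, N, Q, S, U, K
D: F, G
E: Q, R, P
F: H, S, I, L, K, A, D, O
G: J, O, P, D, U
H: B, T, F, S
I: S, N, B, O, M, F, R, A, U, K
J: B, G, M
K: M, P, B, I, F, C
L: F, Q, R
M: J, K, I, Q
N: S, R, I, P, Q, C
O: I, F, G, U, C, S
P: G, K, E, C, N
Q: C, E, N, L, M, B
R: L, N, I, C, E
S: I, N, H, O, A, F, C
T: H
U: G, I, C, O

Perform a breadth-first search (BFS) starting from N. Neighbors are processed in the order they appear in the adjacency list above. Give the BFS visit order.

Visit N; enqueue S, R, I, P, Q, C → queue [S, R, I, P, Q, C]
Visit S; enqueue H, O, A, F → queue [R, I, P, Q, C, H, O, A, F]
Visit R; enqueue L, E → queue [I, P, Q, C, H, O, A, F, L, E]
Visit I; enqueue B, M, U, K → queue [P, Q, C, H, O, A, F, L, E, B, M, U, K]
Visit P; enqueue G → queue [Q, C, H, O, A, F, L, E, B, M, U, K, G]
Visit Q → queue [C, H, O, A, F, L, E, B, M, U, K, G]
Visit C → queue [H, O, A, F, L, E, B, M, U, K, G]
Visit H; enqueue T → queue [O, A, F, L, E, B, M, U, K, G, T]
Visit O → queue [A, F, L, E, B, M, U, K, G, T]
Visit A → queue [F, L, E, B, M, U, K, G, T]
Visit F; enqueue D → queue [L, E, B, M, U, K, G, T, D]
Visit L → queue [E, B, M, U, K, G, T, D]
Visit E → queue [B, M, U, K, G, T, D]
Visit B; enqueue J → queue [M, U, K, G, T, D, J]
Visit M → queue [U, K, G, T, D, J]
Visit U → queue [K, G, T, D, J]
Visit K → queue [G, T, D, J]
Visit G → queue [T, D, J]
Visit T → queue [D, J]
Visit D → queue [J]
Visit J → queue []

N, S, R, I, P, Q, C, H, O, A, F, L, E, B, M, U, K, G, T, D, J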